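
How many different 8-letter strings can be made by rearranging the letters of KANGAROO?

10080

The 8 letters of KANGAROO have repeats: A appearing twice and O appearing twice.
The number of distinct arrangements is 8!/(2!·2!) = 40320/4 = 10080.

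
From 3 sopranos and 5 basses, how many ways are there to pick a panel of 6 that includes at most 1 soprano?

3

Split by how many sopranos are chosen (0 through 1).
Sum: C(3,0)·C(5,6) + C(3,1)·C(5,5) = 0 + 3 = 3.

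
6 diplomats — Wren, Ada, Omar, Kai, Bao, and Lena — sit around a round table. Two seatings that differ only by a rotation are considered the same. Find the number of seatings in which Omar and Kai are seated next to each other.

Treat {Omar, Kai} as one unit (2 internal orders) and seat the resulting 5 units around the table: (4)! circular arrangements.
So 2 × (4)! = 2 × 24 = 48.

48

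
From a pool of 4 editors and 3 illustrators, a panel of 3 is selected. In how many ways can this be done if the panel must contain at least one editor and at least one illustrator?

30

Unrestricted: C(7,3) = 35 ways to pick any 3 of the 7.
Selections missing a whole group: no editors → C(3,3) = 1; no illustrators → C(4,3) = 4.
Both groups omitted at once is impossible, so 35 − 5 = 30.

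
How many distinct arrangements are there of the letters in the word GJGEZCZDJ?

45360

GJGEZCZDJ has 9 letters with G appearing twice, J appearing twice, and Z appearing twice.
So there are 9! / (2!·2!·2!) = 45360 distinguishable arrangements.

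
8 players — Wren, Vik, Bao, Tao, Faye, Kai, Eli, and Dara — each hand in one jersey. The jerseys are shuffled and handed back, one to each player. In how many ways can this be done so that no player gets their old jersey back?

14833

Let Aᵢ be the assignments in which player i gets their old jersey. We want the size of the complement of A₁∪…∪A_8.
By inclusion–exclusion this is Σ_{j=0}^{8} (−1)^j C(8,j)·(8−j)!.
Computing: 40320 − 40320 + 20160 − 6720 + 1680 − 336 + 56 − 8 + 1 = 14833.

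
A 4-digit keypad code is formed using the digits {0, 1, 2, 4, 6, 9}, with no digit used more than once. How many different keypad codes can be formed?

360

With no repetition, fill the 4 digits in order: 6 choices, then 5, down to 3.
6 × 5 × 4 × 3 = 360.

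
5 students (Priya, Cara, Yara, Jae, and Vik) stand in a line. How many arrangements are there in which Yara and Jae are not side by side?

72

There are 5! = 120 arrangements in all. If Yara and Jae are adjacent, merging them into one block gives 2·(4)! = 48 arrangements.
Complementary counting: 120 − 48 = 72.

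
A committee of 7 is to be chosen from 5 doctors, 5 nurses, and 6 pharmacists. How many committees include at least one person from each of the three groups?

10660

Unrestricted: C(16,7) = 11440 ways to pick any 7 of the 16.
Selections missing a whole group: no doctors → C(11,7) = 330; no nurses → C(11,7) = 330; no pharmacists → C(10,7) = 120.
Add back selections omitting two groups (i.e. drawn from a single group): C(5,7) + C(5,7) + C(6,7) = 0.
By inclusion–exclusion: 11440 − 780 + 0 = 10660.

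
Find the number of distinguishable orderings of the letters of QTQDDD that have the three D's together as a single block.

Treat the 3 copies of D as a single block. The multiset to arrange is then {DDD, Q, Q, T}, 4 items in all.
That gives (4)!/(2!) = 12 arrangements.

12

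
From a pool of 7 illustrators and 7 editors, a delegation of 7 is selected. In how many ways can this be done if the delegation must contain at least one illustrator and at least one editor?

Total 7-person selections from all 14: C(14,7) = 3432.
Selections missing a whole group: no illustrators → C(7,7) = 1; no editors → C(7,7) = 1.
Both groups omitted at once is impossible, so 3432 − 2 = 3430.

3430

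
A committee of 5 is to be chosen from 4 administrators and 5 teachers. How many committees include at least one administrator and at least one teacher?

Total 5-person selections from all 9: C(9,5) = 126.
Subtract selections that omit an entire group: no administrators → C(5,5) = 1; no teachers → C(4,5) = 0.
Both groups omitted at once is impossible, so 126 − 1 = 125.

125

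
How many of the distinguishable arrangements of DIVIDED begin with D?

Fix D in the first position and arrange the remaining 6 letters.
Those 6 letters have D appearing twice and I appearing twice, giving (6)!/(2!·2!) = 180.

180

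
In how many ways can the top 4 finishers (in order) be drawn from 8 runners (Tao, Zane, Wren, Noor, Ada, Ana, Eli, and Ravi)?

1680

This is an ordered selection of 4 from 8: P(8,4).
That gives 8 × 7 × 6 × 5 = 1680.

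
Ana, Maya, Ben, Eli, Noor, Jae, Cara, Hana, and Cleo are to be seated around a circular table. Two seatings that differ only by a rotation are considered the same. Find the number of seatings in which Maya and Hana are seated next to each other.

10080

Glue Maya and Hana into a block (2 internal orders). Seating 8 units around a circle gives (7)! arrangements.
So 2 × (7)! = 2 × 5040 = 10080.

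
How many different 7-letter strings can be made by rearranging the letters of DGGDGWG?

The 7 letters of DGGDGWG have repeats: D appearing twice and G appearing 4 times.
Dividing 7! = 5040 by 4!·2! = 48 for the repeated letters gives 105.

105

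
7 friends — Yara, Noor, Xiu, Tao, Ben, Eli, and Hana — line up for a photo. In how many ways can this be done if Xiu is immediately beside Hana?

Place the 5 others and the Xiu-Hana pair as 6 objects in a line; the pair has 2 internal arrangements.
So the count is 2·(6)! = 1440.

1440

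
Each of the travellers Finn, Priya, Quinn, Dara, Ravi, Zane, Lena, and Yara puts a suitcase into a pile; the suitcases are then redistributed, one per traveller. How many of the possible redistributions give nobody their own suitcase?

This is the derangement count D_8: permutations of 8 items with no fixed point.
By inclusion–exclusion this is Σ_{j=0}^{8} (−1)^j C(8,j)·(8−j)!.
Computing: 40320 − 40320 + 20160 − 6720 + 1680 − 336 + 56 − 8 + 1 = 14833.

14833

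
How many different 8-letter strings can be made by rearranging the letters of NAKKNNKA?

560

NAKKNNKA has 8 letters with A appearing twice, K appearing 3 times, and N appearing 3 times.
Dividing 8! = 40320 by 3!·3!·2! = 72 for the repeated letters gives 560.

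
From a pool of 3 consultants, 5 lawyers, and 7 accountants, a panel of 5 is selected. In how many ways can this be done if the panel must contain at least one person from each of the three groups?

Unrestricted: C(15,5) = 3003 ways to pick any 5 of the 15.
Subtract selections that omit an entire group: no consultants → C(12,5) = 792; no lawyers → C(10,5) = 252; no accountants → C(8,5) = 56.
Add back selections omitting two groups (i.e. drawn from a single group): C(3,5) + C(5,5) + C(7,5) = 22.
By inclusion–exclusion: 3003 − 1100 + 22 = 1925.

1925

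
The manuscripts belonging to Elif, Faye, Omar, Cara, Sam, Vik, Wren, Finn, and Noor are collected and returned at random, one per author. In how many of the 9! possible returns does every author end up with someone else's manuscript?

133496

This is the derangement count D_9: permutations of 9 items with no fixed point.
By inclusion–exclusion this is Σ_{j=0}^{9} (−1)^j C(9,j)·(9−j)!.
Computing: 362880 − 362880 + 181440 − 60480 + 15120 − 3024 + 504 − 72 + 9 − 1 = 133496.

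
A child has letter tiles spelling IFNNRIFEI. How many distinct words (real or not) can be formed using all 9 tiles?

Letter multiplicities in IFNNRIFEI: E×1, F×2, I×3, N×2, R×1.
The number of distinct arrangements is 9!/(3!·2!·2!) = 362880/24 = 15120.

15120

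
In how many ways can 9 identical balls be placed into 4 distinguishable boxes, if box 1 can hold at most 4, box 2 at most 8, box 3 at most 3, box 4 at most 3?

78

By stars and bars, unrestricted non-negative solutions to x_1+…+x_4 = 9 number C(9+3,3) = 220.
Subtract solutions that violate a single cap (substitute x_i' = x_i − (cap_i+1)): x_1 ≥ 5 gives C(7,3) = 35; x_2 ≥ 9 gives C(3,3) = 1; x_3 ≥ 4 gives C(8,3) = 56; x_4 ≥ 4 gives C(8,3) = 56. Together 148.
Add back pairs where two caps are both exceeded: 0 + 1 + 1 + 0 + 0 + 4 = 6.
By inclusion–exclusion the count is 220 − 148 + 6 = 78.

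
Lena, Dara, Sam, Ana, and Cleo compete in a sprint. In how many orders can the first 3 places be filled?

This is an ordered selection of 3 from 5: P(5,3).
That gives 5 × 4 × 3 = 60.

60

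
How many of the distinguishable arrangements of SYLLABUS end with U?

Fix U in the last position and arrange the remaining 7 letters.
Those 7 letters have L appearing twice and S appearing twice, giving (7)!/(2!·2!) = 1260.

1260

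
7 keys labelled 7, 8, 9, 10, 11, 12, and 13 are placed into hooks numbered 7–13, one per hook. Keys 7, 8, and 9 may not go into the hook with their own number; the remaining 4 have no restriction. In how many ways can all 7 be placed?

3216

Let Aᵢ (for i ∈ {7, 8, 9}) be the placements that put key i in its forbidden hook. Any j of these fix j positions, leaving (7−j)! ways to fill the rest, and there are C(3,j) ways to pick which j.
By inclusion–exclusion, the number of valid placements is Σ_{j=0}^{3} (−1)^j C(3,j)·(7−j)!.
Computing: 5040 − 2160 + 360 − 24 = 3216.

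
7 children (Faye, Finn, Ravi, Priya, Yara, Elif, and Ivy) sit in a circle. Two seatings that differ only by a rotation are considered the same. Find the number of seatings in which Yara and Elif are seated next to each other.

Treat {Yara, Elif} as one unit (2 internal orders) and seat the resulting 6 units around the table: (5)! circular arrangements.
So 2 × (5)! = 2 × 120 = 240.

240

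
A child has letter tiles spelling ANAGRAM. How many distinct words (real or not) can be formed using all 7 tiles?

840

Letter multiplicities in ANAGRAM: A×3, G×1, M×1, N×1, R×1.
Dividing 7! = 5040 by 3! = 6 for the repeated letters gives 840.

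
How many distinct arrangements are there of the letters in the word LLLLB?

5

The 5 letters of LLLLB have repeats: L appearing 4 times.
Dividing 5! = 120 by 4! = 24 for the repeated letters gives 5.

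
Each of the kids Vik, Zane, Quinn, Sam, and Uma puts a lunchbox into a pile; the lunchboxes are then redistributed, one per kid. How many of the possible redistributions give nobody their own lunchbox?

44

Count assignments avoiding every fixed point. For any j of the 5 kids fixed to their own lunchbox, the other 5−j can be arranged in (5−j)! ways.
By inclusion–exclusion this is Σ_{j=0}^{5} (−1)^j C(5,j)·(5−j)!.
Computing: 120 − 120 + 60 − 20 + 5 − 1 = 44.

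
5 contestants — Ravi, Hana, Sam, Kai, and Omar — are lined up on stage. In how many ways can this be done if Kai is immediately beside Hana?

48

Place the 3 others and the Kai-Hana pair as 4 objects in a line; the pair has 2 internal arrangements.
That gives 2 × 4! = 2 × 24 = 48.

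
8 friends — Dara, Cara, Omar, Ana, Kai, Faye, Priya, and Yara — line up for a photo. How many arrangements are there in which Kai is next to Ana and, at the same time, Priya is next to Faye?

2880

Treat {Kai,Ana} as one block (2 orders) and {Priya,Faye} as another (2 orders).
That leaves 6 units to arrange: 2 × 2 × 6! = 4 × 720 = 2880.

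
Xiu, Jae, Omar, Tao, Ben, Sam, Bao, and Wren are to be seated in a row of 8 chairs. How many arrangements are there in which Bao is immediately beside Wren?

10080

Glue Bao and Wren into one block (2 internal orders), leaving 7 units to arrange in a row.
That gives 2 × 7! = 2 × 5040 = 10080.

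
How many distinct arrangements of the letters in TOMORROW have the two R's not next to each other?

Total arrangements of TOMORROW: 8!/(3!·2!) = 3360.
Arrangements with the R's together: treat RR as one letter, giving (7)!/(3!) = 840.
Subtracting, 3360 − 840 = 2520 arrangements keep the R's apart.

2520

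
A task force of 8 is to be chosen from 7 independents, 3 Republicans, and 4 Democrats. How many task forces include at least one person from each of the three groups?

2793

Total 8-person selections from all 14: C(14,8) = 3003.
Subtract selections that omit an entire group: no independents → C(7,8) = 0; no Republicans → C(11,8) = 165; no Democrats → C(10,8) = 45.
Add back selections omitting two groups (i.e. drawn from a single group): C(7,8) + C(3,8) + C(4,8) = 0.
By inclusion–exclusion: 3003 − 210 + 0 = 2793.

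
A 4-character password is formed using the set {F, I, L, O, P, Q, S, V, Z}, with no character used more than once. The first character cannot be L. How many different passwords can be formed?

2688

The first character has 9−1 = 8 choices (anything except L).
The remaining 3 characters are filled from the other 8 symbols without repetition: 8 × 7 × 6 = 336.
Total: 8 × 336 = 2688.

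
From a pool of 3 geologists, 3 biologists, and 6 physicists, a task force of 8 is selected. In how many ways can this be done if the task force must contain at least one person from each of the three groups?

477

With no constraint there are C(12,8) = 495 possible selections.
Selections missing a whole group: no geologists → C(9,8) = 9; no biologists → C(9,8) = 9; no physicists → C(6,8) = 0.
Add back selections omitting two groups (i.e. drawn from a single group): C(3,8) + C(3,8) + C(6,8) = 0.
By inclusion–exclusion: 495 − 18 + 0 = 477.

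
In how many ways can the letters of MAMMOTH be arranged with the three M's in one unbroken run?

Treat the 3 copies of M as a single block. The multiset to arrange is then {MMM, A, H, O, T}, 5 items in all.
All 5 items are distinct, so there are (5)! = 120 arrangements.

120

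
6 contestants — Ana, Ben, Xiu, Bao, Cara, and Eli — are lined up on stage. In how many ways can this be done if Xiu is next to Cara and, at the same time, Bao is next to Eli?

96

Treat {Xiu,Cara} as one block (2 orders) and {Bao,Eli} as another (2 orders).
That leaves 4 units to arrange: 2 × 2 × 4! = 4 × 24 = 96.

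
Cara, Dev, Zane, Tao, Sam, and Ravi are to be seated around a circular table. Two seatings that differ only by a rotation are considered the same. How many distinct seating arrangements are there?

120

Around a circle, 6 distinct people have 6!/6 = (5)! = 120 rotationally distinct seatings.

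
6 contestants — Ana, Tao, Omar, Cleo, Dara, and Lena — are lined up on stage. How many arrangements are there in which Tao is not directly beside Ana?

Of the 6! = 720 arrangements, those with Tao and Ana adjacent number 2 × 5! = 240 (treat the pair as a block with 2 internal orders).
Complementary counting: 720 − 240 = 480.

480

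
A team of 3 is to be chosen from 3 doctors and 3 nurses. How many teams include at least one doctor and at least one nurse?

18

Unrestricted: C(6,3) = 20 ways to pick any 3 of the 6.
Subtract selections that omit an entire group: no doctors → C(3,3) = 1; no nurses → C(3,3) = 1.
Both groups omitted at once is impossible, so 20 − 2 = 18.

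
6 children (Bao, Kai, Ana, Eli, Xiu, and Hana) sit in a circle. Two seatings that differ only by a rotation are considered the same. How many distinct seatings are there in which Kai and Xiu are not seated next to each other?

72

All circular seatings of 6 people number (5)! = 120.
Seatings with Kai beside Xiu: treat them as a block with 2 internal orders, giving 2 × (4)! = 48.
Subtracting, 120 − 48 = 72.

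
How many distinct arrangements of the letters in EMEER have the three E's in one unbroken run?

6

Treat the 3 copies of E as a single block. The multiset to arrange is then {EEE, M, R}, 3 items in all.
All 3 items are distinct, so there are (3)! = 6 arrangements.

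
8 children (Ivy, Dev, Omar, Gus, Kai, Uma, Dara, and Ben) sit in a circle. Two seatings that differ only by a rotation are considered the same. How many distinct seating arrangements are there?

5040

Around a circle, 8 distinct people have 8!/8 = (7)! = 5040 rotationally distinct seatings.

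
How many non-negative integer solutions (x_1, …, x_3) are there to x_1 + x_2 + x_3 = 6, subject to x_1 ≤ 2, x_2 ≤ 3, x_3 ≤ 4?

By stars and bars, unrestricted non-negative solutions to x_1+…+x_3 = 6 number C(6+2,2) = 28.
Subtract solutions that violate a single cap (substitute x_i' = x_i − (cap_i+1)): x_1 ≥ 3 gives C(5,2) = 10; x_2 ≥ 4 gives C(4,2) = 6; x_3 ≥ 5 gives C(3,2) = 3. Together 19.
No two caps can be exceeded simultaneously, so the pair terms are all 0.
By inclusion–exclusion the count is 28 − 19 + 0 = 9.

9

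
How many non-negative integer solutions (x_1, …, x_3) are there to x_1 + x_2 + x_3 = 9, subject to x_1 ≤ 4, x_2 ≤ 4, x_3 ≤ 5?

15

By stars and bars, unrestricted non-negative solutions to x_1+…+x_3 = 9 number C(9+2,2) = 55.
Subtract solutions that violate a single cap (substitute x_i' = x_i − (cap_i+1)): x_1 ≥ 5 gives C(6,2) = 15; x_2 ≥ 5 gives C(6,2) = 15; x_3 ≥ 6 gives C(5,2) = 10. Together 40.
No two caps can be exceeded simultaneously, so the pair terms are all 0.
By inclusion–exclusion the count is 55 − 40 + 0 = 15.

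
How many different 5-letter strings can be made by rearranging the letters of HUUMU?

Letter multiplicities in HUUMU: H×1, M×1, U×3.
So there are 5! / (3!) = 20 distinguishable arrangements.

20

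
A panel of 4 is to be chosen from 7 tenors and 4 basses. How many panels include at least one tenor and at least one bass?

Unrestricted: C(11,4) = 330 ways to pick any 4 of the 11.
Selections missing a whole group: no tenors → C(4,4) = 1; no basses → C(7,4) = 35.
Both groups omitted at once is impossible, so 330 − 36 = 294.

294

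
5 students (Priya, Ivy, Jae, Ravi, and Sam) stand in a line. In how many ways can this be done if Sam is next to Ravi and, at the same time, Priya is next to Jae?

Treat {Sam,Ravi} as one block (2 orders) and {Priya,Jae} as another (2 orders).
That leaves 3 units to arrange: 2 × 2 × 3! = 4 × 6 = 24.

24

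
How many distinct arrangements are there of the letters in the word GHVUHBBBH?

Letter multiplicities in GHVUHBBBH: B×3, G×1, H×3, U×1, V×1.
Dividing 9! = 362880 by 3!·3! = 36 for the repeated letters gives 10080.

10080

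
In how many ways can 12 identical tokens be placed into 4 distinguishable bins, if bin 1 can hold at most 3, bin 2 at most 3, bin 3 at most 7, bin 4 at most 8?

107

Ignoring the caps, the number of non-negative solutions to x_1+…+x_4 = 12 is C(15,3) = 455.
Subtract solutions that violate a single cap (substitute x_i' = x_i − (cap_i+1)): x_1 ≥ 4 gives C(11,3) = 165; x_2 ≥ 4 gives C(11,3) = 165; x_3 ≥ 8 gives C(7,3) = 35; x_4 ≥ 9 gives C(6,3) = 20. Together 385.
Add back pairs where two caps are both exceeded: 35 + 1 + 0 + 1 + 0 + 0 = 37.
By inclusion–exclusion the count is 455 − 385 + 37 = 107.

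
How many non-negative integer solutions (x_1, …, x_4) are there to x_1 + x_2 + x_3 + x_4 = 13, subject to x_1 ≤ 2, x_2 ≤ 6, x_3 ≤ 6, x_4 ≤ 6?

Without the upper bounds there are C(16,3) = 560 ways to split 13 among 4 variables.
Subtract solutions that violate a single cap (substitute x_i' = x_i − (cap_i+1)): x_1 ≥ 3 gives C(13,3) = 286; x_2 ≥ 7 gives C(9,3) = 84; x_3 ≥ 7 gives C(9,3) = 84; x_4 ≥ 7 gives C(9,3) = 84. Together 538.
Add back pairs where two caps are both exceeded: 20 + 20 + 20 + 0 + 0 + 0 = 60.
By inclusion–exclusion the count is 560 − 538 + 60 = 82.

82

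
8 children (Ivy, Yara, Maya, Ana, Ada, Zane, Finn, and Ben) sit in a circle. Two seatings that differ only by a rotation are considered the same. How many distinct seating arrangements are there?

Fix one person's seat to break rotational symmetry; the remaining 7 people can be arranged in (7)! = 5040 ways.

5040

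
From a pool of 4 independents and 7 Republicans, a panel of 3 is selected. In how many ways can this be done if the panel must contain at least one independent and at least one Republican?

126

Unrestricted: C(11,3) = 165 ways to pick any 3 of the 11.
Selections missing a whole group: no independents → C(7,3) = 35; no Republicans → C(4,3) = 4.
Both groups omitted at once is impossible, so 165 − 39 = 126.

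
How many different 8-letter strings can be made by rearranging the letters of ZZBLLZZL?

280

ZZBLLZZL has 8 letters with L appearing 3 times and Z appearing 4 times.
So there are 8! / (4!·3!) = 280 distinguishable arrangements.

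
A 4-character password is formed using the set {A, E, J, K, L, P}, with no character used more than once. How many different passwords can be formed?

With no repetition, fill the 4 characters in order: 6 choices, then 5, down to 3.
6 × 5 × 4 × 3 = 360.

360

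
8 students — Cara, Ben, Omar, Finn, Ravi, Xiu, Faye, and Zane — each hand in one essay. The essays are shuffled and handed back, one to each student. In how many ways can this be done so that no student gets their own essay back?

14833

Count assignments avoiding every fixed point. For any j of the 8 students fixed to their own essay, the other 8−j can be arranged in (8−j)! ways.
By inclusion–exclusion this is Σ_{j=0}^{8} (−1)^j C(8,j)·(8−j)!.
Computing: 40320 − 40320 + 20160 − 6720 + 1680 − 336 + 56 − 8 + 1 = 14833.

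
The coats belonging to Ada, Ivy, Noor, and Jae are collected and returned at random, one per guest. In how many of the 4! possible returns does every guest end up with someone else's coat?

9

Count assignments avoiding every fixed point. For any j of the 4 guests fixed to their own coat, the other 4−j can be arranged in (4−j)! ways.
By inclusion–exclusion this is Σ_{j=0}^{4} (−1)^j C(4,j)·(4−j)!.
Computing: 24 − 24 + 12 − 4 + 1 = 9.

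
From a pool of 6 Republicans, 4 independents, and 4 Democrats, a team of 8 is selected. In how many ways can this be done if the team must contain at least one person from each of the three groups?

With no constraint there are C(14,8) = 3003 possible selections.
Selections missing a whole group: no Republicans → C(8,8) = 1; no independents → C(10,8) = 45; no Democrats → C(10,8) = 45.
Add back selections omitting two groups (i.e. drawn from a single group): C(6,8) + C(4,8) + C(4,8) = 0.
By inclusion–exclusion: 3003 − 91 + 0 = 2912.

2912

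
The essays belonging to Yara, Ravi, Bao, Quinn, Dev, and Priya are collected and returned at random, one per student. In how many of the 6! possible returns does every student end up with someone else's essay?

265

Let Aᵢ be the assignments in which student i gets their own essay. We want the size of the complement of A₁∪…∪A_6.
By inclusion–exclusion this is Σ_{j=0}^{6} (−1)^j C(6,j)·(6−j)!.
Computing: 720 − 720 + 360 − 120 + 30 − 6 + 1 = 265.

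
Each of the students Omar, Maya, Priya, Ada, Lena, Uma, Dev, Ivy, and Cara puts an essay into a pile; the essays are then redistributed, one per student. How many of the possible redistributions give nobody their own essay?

This is the derangement count D_9: permutations of 9 items with no fixed point.
By inclusion–exclusion this is Σ_{j=0}^{9} (−1)^j C(9,j)·(9−j)!.
Computing: 362880 − 362880 + 181440 − 60480 + 15120 − 3024 + 504 − 72 + 9 − 1 = 133496.

133496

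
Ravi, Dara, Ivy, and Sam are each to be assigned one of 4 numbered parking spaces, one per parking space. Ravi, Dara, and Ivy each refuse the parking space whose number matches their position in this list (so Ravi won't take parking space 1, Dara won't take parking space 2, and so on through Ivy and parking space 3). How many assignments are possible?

Let Aᵢ (for i ∈ {1, 2, 3}) be the placements that put person i in their forbidden parking space. Any j of these fix j positions, leaving (4−j)! ways to fill the rest, and there are C(3,j) ways to pick which j.
By inclusion–exclusion, the number of valid placements is Σ_{j=0}^{3} (−1)^j C(3,j)·(4−j)!.
Computing: 24 − 18 + 6 − 1 = 11.

11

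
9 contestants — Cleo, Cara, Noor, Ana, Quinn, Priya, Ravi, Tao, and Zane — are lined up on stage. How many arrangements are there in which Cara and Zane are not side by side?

282240

There are 9! = 362880 arrangements in all. If Cara and Zane are adjacent, merging them into one block gives 2·(8)! = 80640 arrangements.
So 362880 − 80640 = 282240 arrangements keep them apart.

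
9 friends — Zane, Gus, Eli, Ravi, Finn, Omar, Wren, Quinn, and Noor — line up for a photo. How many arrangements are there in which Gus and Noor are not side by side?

282240

There are 9! = 362880 arrangements in all. If Gus and Noor are adjacent, merging them into one block gives 2·(8)! = 80640 arrangements.
Complementary counting: 362880 − 80640 = 282240.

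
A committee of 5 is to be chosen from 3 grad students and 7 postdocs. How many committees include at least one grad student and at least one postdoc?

Total 5-person selections from all 10: C(10,5) = 252.
Selections missing a whole group: no grad students → C(7,5) = 21; no postdocs → C(3,5) = 0.
Both groups omitted at once is impossible, so 252 − 21 = 231.

231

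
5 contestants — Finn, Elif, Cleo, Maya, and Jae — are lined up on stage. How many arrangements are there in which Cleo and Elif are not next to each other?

There are 5! = 120 arrangements in all. If Cleo and Elif are adjacent, merging them into one block gives 2·(4)! = 48 arrangements.
Complementary counting: 120 − 48 = 72.

72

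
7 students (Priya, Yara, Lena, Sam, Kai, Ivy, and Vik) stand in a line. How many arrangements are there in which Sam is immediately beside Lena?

Glue Sam and Lena into one block (2 internal orders), leaving 6 units to arrange in a row.
So the count is 2·(6)! = 1440.

1440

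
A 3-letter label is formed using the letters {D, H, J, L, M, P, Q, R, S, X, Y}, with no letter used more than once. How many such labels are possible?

990

Choose and order 3 of the 11 symbols: the first letter has 11 options, the next 10, then 9.
11 × 10 × 9 = 990.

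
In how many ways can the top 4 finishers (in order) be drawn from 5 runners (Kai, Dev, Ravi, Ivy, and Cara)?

120

This is an ordered selection of 4 from 5: P(5,4).
That gives 5 × 4 × 3 × 2 = 120.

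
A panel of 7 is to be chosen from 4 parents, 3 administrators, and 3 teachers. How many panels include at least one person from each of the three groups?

Unrestricted: C(10,7) = 120 ways to pick any 7 of the 10.
Selections missing a whole group: no parents → C(6,7) = 0; no administrators → C(7,7) = 1; no teachers → C(7,7) = 1.
Add back selections omitting two groups (i.e. drawn from a single group): C(4,7) + C(3,7) + C(3,7) = 0.
By inclusion–exclusion: 120 − 2 + 0 = 118.

118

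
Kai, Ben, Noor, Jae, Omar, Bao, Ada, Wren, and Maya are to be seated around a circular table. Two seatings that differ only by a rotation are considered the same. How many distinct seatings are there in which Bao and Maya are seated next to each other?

Treat {Bao, Maya} as one unit (2 internal orders) and seat the resulting 8 units around the table: (7)! circular arrangements.
So 2 × (7)! = 2 × 5040 = 10080.

10080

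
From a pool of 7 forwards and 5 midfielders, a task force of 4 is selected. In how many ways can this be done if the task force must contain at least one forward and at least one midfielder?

Total 4-person selections from all 12: C(12,4) = 495.
Subtract selections that omit an entire group: no forwards → C(5,4) = 5; no midfielders → C(7,4) = 35.
Both groups omitted at once is impossible, so 495 − 40 = 455.

455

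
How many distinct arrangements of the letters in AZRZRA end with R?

Fix R in the last position and arrange the remaining 5 letters.
Those 5 letters have A appearing twice and Z appearing twice, giving (5)!/(2!·2!) = 30.

30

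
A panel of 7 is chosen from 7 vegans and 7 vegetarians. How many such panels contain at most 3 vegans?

Split by how many vegans are chosen (0 through 3).
Sum: C(7,0)·C(7,7) + C(7,1)·C(7,6) + C(7,2)·C(7,5) + C(7,3)·C(7,4) = 1 + 49 + 441 + 1225 = 1716.

1716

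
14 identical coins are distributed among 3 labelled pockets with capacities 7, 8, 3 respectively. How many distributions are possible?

14

Ignoring the caps, the number of non-negative solutions to x_1+…+x_3 = 14 is C(16,2) = 120.
Subtract solutions that violate a single cap (substitute x_i' = x_i − (cap_i+1)): x_1 ≥ 8 gives C(8,2) = 28; x_2 ≥ 9 gives C(7,2) = 21; x_3 ≥ 4 gives C(12,2) = 66. Together 115.
Add back pairs where two caps are both exceeded: 0 + 6 + 3 = 9.
By inclusion–exclusion the count is 120 − 115 + 9 = 14.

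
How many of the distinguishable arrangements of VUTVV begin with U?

4

Fix U in the first position and arrange the remaining 4 letters.
Those 4 letters have V appearing 3 times, giving (4)!/(3!) = 4.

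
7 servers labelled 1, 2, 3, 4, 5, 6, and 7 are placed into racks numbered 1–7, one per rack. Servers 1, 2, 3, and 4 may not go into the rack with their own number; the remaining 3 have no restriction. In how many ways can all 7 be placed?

Let Aᵢ (for 1 ≤ i ≤ 4) be the placements that put server i in its forbidden rack. Any j of these fix j positions, leaving (7−j)! ways to fill the rest, and there are C(4,j) ways to pick which j.
By inclusion–exclusion, the number of valid placements is Σ_{j=0}^{4} (−1)^j C(4,j)·(7−j)!.
Computing: 5040 − 2880 + 720 − 96 + 6 = 2790.

2790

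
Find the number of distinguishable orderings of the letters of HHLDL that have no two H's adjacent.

18

There are 5!/(2!·2!) = 30 arrangements of HHLDL in total.
Arrangements with the H's together: treat HH as one letter, giving (4)!/(2!) = 12.
Subtracting, 30 − 12 = 18 arrangements keep the H's apart.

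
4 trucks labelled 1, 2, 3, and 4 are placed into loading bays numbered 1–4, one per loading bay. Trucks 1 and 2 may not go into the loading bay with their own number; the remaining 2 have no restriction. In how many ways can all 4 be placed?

14

Let Aᵢ (for i ∈ {1, 2}) be the placements that put truck i in its forbidden loading bay. Any j of these fix j positions, leaving (4−j)! ways to fill the rest, and there are C(2,j) ways to pick which j.
By inclusion–exclusion, the number of valid placements is Σ_{j=0}^{2} (−1)^j C(2,j)·(4−j)!.
Computing: 24 − 12 + 2 = 14.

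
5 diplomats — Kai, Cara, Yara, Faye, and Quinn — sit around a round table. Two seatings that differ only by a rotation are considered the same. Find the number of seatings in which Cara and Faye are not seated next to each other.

12

Without the restriction there are (4)! = 24 seatings.
Those with Cara next to Faye: fuse the pair into one unit and seat 4 units around a circle — 2·(3)! = 12.
Subtracting, 24 − 12 = 12.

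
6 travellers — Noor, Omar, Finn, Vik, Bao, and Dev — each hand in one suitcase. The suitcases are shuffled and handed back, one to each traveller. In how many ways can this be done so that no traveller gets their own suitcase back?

This is the derangement count D_6: permutations of 6 items with no fixed point.
By inclusion–exclusion this is Σ_{j=0}^{6} (−1)^j C(6,j)·(6−j)!.
Computing: 720 − 720 + 360 − 120 + 30 − 6 + 1 = 265.

265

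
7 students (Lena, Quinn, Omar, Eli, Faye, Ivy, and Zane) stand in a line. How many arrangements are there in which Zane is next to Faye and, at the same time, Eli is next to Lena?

Treat {Zane,Faye} as one block (2 orders) and {Eli,Lena} as another (2 orders).
That leaves 5 units to arrange: 2 × 2 × 5! = 4 × 120 = 480.

480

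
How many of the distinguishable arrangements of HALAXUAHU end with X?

1680

Fix X in the last position and arrange the remaining 8 letters.
Those 8 letters have A appearing 3 times, H appearing twice, and U appearing twice, giving (8)!/(3!·2!·2!) = 1680.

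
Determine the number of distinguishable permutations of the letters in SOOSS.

Letter multiplicities in SOOSS: O×2, S×3.
So there are 5! / (3!·2!) = 10 distinguishable arrangements.

10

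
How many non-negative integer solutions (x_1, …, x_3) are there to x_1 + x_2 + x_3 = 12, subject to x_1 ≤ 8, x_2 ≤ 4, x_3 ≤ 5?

Ignoring the caps, the number of non-negative solutions to x_1+…+x_3 = 12 is C(14,2) = 91.
Subtract solutions that violate a single cap (substitute x_i' = x_i − (cap_i+1)): x_1 ≥ 9 gives C(5,2) = 10; x_2 ≥ 5 gives C(9,2) = 36; x_3 ≥ 6 gives C(8,2) = 28. Together 74.
Add back pairs where two caps are both exceeded: 0 + 0 + 3 = 3.
By inclusion–exclusion the count is 91 − 74 + 3 = 20.

20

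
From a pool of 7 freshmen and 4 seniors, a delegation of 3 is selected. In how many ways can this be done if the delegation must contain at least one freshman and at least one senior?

With no constraint there are C(11,3) = 165 possible selections.
Subtract selections that omit an entire group: no freshmen → C(4,3) = 4; no seniors → C(7,3) = 35.
Both groups omitted at once is impossible, so 165 − 39 = 126.

126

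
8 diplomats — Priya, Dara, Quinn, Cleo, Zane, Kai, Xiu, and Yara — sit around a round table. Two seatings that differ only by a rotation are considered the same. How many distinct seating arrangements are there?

5040

Around a circle, 8 distinct people have 8!/8 = (7)! = 5040 rotationally distinct seatings.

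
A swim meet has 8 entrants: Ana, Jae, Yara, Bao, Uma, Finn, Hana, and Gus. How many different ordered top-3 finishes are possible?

This is an ordered selection of 3 from 8: P(8,3).
That gives 8 × 7 × 6 = 336.

336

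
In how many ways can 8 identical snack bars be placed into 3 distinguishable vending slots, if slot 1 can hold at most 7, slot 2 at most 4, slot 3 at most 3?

Ignoring the caps, the number of non-negative solutions to x_1+…+x_3 = 8 is C(10,2) = 45.
Subtract solutions that violate a single cap (substitute x_i' = x_i − (cap_i+1)): x_1 ≥ 8 gives C(2,2) = 1; x_2 ≥ 5 gives C(5,2) = 10; x_3 ≥ 4 gives C(6,2) = 15. Together 26.
No two caps can be exceeded simultaneously, so the pair terms are all 0.
By inclusion–exclusion the count is 45 − 26 + 0 = 19.

19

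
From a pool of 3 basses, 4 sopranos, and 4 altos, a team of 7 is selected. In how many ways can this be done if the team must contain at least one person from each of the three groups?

320

With no constraint there are C(11,7) = 330 possible selections.
Subtract selections that omit an entire group: no basses → C(8,7) = 8; no sopranos → C(7,7) = 1; no altos → C(7,7) = 1.
Add back selections omitting two groups (i.e. drawn from a single group): C(3,7) + C(4,7) + C(4,7) = 0.
By inclusion–exclusion: 330 − 10 + 0 = 320.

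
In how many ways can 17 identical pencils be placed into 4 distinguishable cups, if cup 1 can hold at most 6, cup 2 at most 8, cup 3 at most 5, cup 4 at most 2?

Ignoring the caps, the number of non-negative solutions to x_1+…+x_4 = 17 is C(20,3) = 1140.
Subtract solutions that violate a single cap (substitute x_i' = x_i − (cap_i+1)): x_1 ≥ 7 gives C(13,3) = 286; x_2 ≥ 9 gives C(11,3) = 165; x_3 ≥ 6 gives C(14,3) = 364; x_4 ≥ 3 gives C(17,3) = 680. Together 1495.
Add back pairs where two caps are both exceeded: 4 + 35 + 120 + 10 + 56 + 165 = 390.
Subtract triples: 0 + 0 + 4 + 0 = 4.
By inclusion–exclusion the count is 1140 − 1495 + 390 − 4 = 31.

31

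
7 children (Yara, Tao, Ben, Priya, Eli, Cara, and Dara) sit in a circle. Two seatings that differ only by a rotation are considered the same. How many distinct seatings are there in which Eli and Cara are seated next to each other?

240

Glue Eli and Cara into a block (2 internal orders). Seating 6 units around a circle gives (5)! arrangements.
So 2 × (5)! = 2 × 120 = 240.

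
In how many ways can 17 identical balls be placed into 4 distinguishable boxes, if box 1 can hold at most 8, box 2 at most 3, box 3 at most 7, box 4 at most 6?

Ignoring the caps, the number of non-negative solutions to x_1+…+x_4 = 17 is C(20,3) = 1140.
Subtract solutions that violate a single cap (substitute x_i' = x_i − (cap_i+1)): x_1 ≥ 9 gives C(11,3) = 165; x_2 ≥ 4 gives C(16,3) = 560; x_3 ≥ 8 gives C(12,3) = 220; x_4 ≥ 7 gives C(13,3) = 286. Together 1231.
Add back pairs where two caps are both exceeded: 35 + 1 + 4 + 56 + 84 + 10 = 190.
By inclusion–exclusion the count is 1140 − 1231 + 190 = 99.

99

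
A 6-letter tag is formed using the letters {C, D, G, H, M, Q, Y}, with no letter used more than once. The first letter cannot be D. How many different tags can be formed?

4320

The first letter has 7−1 = 6 choices (anything except D).
The remaining 5 letters are filled from the other 6 symbols without repetition: 6 × 5 × 4 × 3 × 2 = 720.
Total: 6 × 720 = 4320.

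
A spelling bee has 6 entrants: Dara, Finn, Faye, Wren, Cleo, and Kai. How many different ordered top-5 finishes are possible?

720

This is an ordered selection of 5 from 6: P(6,5).
That gives 6 × 5 × 4 × 3 × 2 = 720.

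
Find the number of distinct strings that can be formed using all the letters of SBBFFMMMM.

3780

Letter multiplicities in SBBFFMMMM: B×2, F×2, M×4, S×1.
The number of distinct arrangements is 9!/(4!·2!·2!) = 362880/96 = 3780.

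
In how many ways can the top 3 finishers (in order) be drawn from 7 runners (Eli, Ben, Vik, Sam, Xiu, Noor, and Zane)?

There are 7 choices for 1st place, 6 for 2nd, and 5 for 3rd.
That gives 7 × 6 × 5 = 210.

210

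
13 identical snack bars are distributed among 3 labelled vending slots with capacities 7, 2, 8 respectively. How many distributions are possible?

12

By stars and bars, unrestricted non-negative solutions to x_1+…+x_3 = 13 number C(13+2,2) = 105.
Subtract solutions that violate a single cap (substitute x_i' = x_i − (cap_i+1)): x_1 ≥ 8 gives C(7,2) = 21; x_2 ≥ 3 gives C(12,2) = 66; x_3 ≥ 9 gives C(6,2) = 15. Together 102.
Add back pairs where two caps are both exceeded: 6 + 0 + 3 = 9.
By inclusion–exclusion the count is 105 − 102 + 9 = 12.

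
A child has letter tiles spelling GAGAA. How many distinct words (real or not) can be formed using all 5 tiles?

Letter multiplicities in GAGAA: A×3, G×2.
Dividing 5! = 120 by 3!·2! = 12 for the repeated letters gives 10.

10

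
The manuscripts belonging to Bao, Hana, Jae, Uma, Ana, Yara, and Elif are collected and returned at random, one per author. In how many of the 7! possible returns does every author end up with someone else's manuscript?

This is the derangement count D_7: permutations of 7 items with no fixed point.
By inclusion–exclusion this is Σ_{j=0}^{7} (−1)^j C(7,j)·(7−j)!.
Computing: 5040 − 5040 + 2520 − 840 + 210 − 42 + 7 − 1 = 1854.

1854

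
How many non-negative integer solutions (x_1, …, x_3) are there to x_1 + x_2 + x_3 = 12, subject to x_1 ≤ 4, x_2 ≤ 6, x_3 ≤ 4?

Ignoring the caps, the number of non-negative solutions to x_1+…+x_3 = 12 is C(14,2) = 91.
Subtract solutions that violate a single cap (substitute x_i' = x_i − (cap_i+1)): x_1 ≥ 5 gives C(9,2) = 36; x_2 ≥ 7 gives C(7,2) = 21; x_3 ≥ 5 gives C(9,2) = 36. Together 93.
Add back pairs where two caps are both exceeded: 1 + 6 + 1 = 8.
By inclusion–exclusion the count is 91 − 93 + 8 = 6.

6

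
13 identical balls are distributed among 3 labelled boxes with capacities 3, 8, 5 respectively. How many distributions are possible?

10

Without the upper bounds there are C(15,2) = 105 ways to split 13 among 3 boxes.
Subtract solutions that violate a single cap (substitute x_i' = x_i − (cap_i+1)): x_1 ≥ 4 gives C(11,2) = 55; x_2 ≥ 9 gives C(6,2) = 15; x_3 ≥ 6 gives C(9,2) = 36. Together 106.
Add back pairs where two caps are both exceeded: 1 + 10 + 0 = 11.
By inclusion–exclusion the count is 105 − 106 + 11 = 10.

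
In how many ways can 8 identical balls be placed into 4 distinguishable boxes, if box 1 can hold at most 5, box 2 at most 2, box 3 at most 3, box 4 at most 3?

By stars and bars, unrestricted non-negative solutions to x_1+…+x_4 = 8 number C(8+3,3) = 165.
Subtract solutions that violate a single cap (substitute x_i' = x_i − (cap_i+1)): x_1 ≥ 6 gives C(5,3) = 10; x_2 ≥ 3 gives C(8,3) = 56; x_3 ≥ 4 gives C(7,3) = 35; x_4 ≥ 4 gives C(7,3) = 35. Together 136.
Add back pairs where two caps are both exceeded: 0 + 0 + 0 + 4 + 4 + 1 = 9.
By inclusion–exclusion the count is 165 − 136 + 9 = 38.

38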